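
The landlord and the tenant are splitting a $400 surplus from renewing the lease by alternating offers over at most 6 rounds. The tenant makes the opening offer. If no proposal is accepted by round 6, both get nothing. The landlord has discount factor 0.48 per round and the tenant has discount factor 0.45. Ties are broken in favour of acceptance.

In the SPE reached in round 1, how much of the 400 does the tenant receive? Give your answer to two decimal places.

Round 6 (the landlord proposes): rejection yields 0 for the tenant; the landlord offers 0 and keeps 400.
Round 5 (the tenant proposes): the landlord can get 400 next round, worth 0.48 × 400 = 192 now. The tenant offers 192 and keeps 400 − 192 = 208.
Round 4 (the landlord proposes): the tenant can get 208 next round, worth 0.45 × 208 = 93.6 now, so the landlord offers 93.6, keeping 306.4.
Round 3 (the tenant proposes): the landlord can get 306.4 next round, worth 0.48 × 306.4 = 147.072 now, so the tenant offers 147.072, keeping 252.928.
Round 2 (the landlord proposes): the tenant can get 252.928 next round, worth 0.45 × 252.928 = 113.8176 now; the landlord offers that and keeps 286.1824.
Round 1 (the tenant proposes): the landlord can get 286.1824 next round, worth 0.48 × 286.1824 = 137.367552 now. The tenant offers 137.367552 and keeps 400 − 137.367552 = 262.632448.

262.63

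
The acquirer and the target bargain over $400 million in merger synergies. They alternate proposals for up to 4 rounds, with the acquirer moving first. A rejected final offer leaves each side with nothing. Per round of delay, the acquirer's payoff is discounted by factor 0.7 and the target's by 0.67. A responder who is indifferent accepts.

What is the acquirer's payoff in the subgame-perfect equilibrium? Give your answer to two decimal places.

By backward induction:
Round 4 (the target proposes): the acquirer will accept anything ≥ 0, so the target offers 0 and keeps 400.
Round 3 (the acquirer proposes): the target can get 400 next round, worth 0.67 × 400 = 268 now, so the acquirer offers 268, keeping 132.
Round 2 (the target proposes): the acquirer can get 132 next round, worth 0.7 × 132 = 92.4 now; the target offers that and keeps 307.6.
Round 1 (the acquirer proposes): the target can get 307.6 next round, worth 0.67 × 307.6 = 206.092 now; the acquirer offers that and keeps 193.908.

193.91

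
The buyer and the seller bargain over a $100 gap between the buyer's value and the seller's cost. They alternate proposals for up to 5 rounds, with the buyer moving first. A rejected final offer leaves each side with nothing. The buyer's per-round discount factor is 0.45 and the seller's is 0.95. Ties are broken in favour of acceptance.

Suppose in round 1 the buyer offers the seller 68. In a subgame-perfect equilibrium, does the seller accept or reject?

Reject

Work out the seller's continuation value if the offer is rejected.
Round 5 (the buyer proposes): rejection yields 0 for the seller; the buyer offers 0 and keeps 100.
Round 4 (the seller proposes): the buyer can get 100 next round, worth 0.45 × 100 = 45 now, so the seller offers 45, keeping 55.
Round 3 (the buyer proposes): the seller can get 55 next round, worth 0.95 × 55 = 52.25 now. The buyer offers 52.25 and keeps 100 − 52.25 = 47.75.
Round 2 (the seller proposes): the buyer can get 47.75 next round, worth 0.45 × 47.75 = 21.4875 now. The seller offers 21.4875 and keeps 100 − 21.4875 = 78.5125.
So by rejecting in round 1, the seller gets 78.5125 next round, worth 0.95 × 78.5125 = 74.586875 now.
Offer 68 < 74.586875, so the seller rejects.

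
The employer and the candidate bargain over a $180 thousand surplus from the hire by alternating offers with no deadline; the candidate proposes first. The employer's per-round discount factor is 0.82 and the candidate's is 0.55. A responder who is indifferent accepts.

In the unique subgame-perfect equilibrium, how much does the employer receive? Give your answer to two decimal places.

120.98

In a stationary SPE each proposer offers the other exactly their discounted continuation value.
If the candidate keeps x when proposing and the employer keeps y when proposing, then x = 180 − 0.82y and y = 180 − 0.55x.
Solving: x = 180(1 − 0.82) / (1 − 0.55·0.82) = 32.4 / 0.549 ≈ 59.0164.
The employer gets 180 − 59.0164 ≈ 120.9836.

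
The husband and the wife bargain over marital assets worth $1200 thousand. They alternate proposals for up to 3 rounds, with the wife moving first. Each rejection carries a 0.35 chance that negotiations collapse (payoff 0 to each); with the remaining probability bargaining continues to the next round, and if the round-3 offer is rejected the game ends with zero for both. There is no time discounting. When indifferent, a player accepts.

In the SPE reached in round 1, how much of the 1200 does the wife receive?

927

By backward induction:
Round 3 (the wife proposes): the husband will accept anything ≥ 0, so the wife offers 0 and keeps 1200.
Round 2 (the husband proposes): rejecting gives the wife an expected 0.65 × 1200 = 780. The husband offers 780 and keeps 1200 − 780 = 420.
Round 1 (the wife proposes): rejecting gives the husband an expected 0.65 × 420 = 273, so the wife offers 273, keeping 927.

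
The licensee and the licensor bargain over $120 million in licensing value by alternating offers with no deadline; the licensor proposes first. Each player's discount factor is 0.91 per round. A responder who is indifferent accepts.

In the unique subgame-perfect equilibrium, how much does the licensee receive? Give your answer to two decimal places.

57.17

When the licensor proposes, the licensee accepts any offer worth at least 0.91 times what the licensee would get by proposing next round; and vice versa.
This gives x = 120 − 0.91y and y = 120 − 0.91x, where x and y are each side's share when it proposes.
Hence (1 − 0.91·0.91)x = 120(1 − 0.91), i.e. 0.1719·x = 10.8.
x ≈ 62.8272; the licensee's share is 120 − x ≈ 57.1728.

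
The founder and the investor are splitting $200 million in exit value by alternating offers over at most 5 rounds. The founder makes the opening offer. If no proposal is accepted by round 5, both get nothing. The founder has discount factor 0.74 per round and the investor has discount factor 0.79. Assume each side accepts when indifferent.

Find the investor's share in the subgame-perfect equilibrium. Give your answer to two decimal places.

65.10

By backward induction:
Round 5 (the founder proposes): rejection yields 0 for the investor; the founder offers 0 and keeps 200.
Round 4 (the investor proposes): the founder can get 200 next round, worth 0.74 × 200 = 148 now, so the investor offers 148, keeping 52.
Round 3 (the founder proposes): the investor can get 52 next round, worth 0.79 × 52 = 41.08 now; the founder offers that and keeps 158.92.
Round 2 (the investor proposes): the founder can get 158.92 next round, worth 0.74 × 158.92 = 117.6008 now; the investor offers that and keeps 82.3992.
Round 1 (the founder proposes): the investor can get 82.3992 next round, worth 0.79 × 82.3992 = 65.095368 now. The founder offers 65.095368 and keeps 200 − 65.095368 = 134.904632.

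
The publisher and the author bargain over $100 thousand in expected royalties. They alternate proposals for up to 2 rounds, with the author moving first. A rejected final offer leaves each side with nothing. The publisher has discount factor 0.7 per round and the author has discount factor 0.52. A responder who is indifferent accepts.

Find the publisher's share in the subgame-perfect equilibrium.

Round 2 (the publisher proposes): the author will accept anything ≥ 0, so the publisher offers 0 and keeps 100.
Round 1 (the author proposes): the publisher can get 100 next round, worth 0.7 × 100 = 70 now. The author offers 70 and keeps 100 − 70 = 30.

70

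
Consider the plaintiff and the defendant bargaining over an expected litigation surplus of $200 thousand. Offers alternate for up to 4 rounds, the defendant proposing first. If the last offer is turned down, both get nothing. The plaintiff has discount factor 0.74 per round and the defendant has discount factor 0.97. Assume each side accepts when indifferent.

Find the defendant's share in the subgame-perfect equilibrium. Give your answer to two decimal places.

89.33

Round 4 (the plaintiff proposes): the defendant will accept anything ≥ 0, so the plaintiff offers 0 and keeps 200.
Round 3 (the defendant proposes): the plaintiff can get 200 next round, worth 0.74 × 200 = 148 now; the defendant offers that and keeps 52.
Round 2 (the plaintiff proposes): the defendant can get 52 next round, worth 0.97 × 52 = 50.44 now; the plaintiff offers that and keeps 149.56.
Round 1 (the defendant proposes): the plaintiff can get 149.56 next round, worth 0.74 × 149.56 = 110.6744 now. The defendant offers 110.6744 and keeps 200 − 110.6744 = 89.3256.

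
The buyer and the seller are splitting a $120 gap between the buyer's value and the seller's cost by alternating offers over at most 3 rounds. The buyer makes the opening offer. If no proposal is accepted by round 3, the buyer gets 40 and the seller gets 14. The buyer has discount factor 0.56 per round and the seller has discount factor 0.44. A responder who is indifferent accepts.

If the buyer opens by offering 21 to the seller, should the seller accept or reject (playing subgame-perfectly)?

Work out the seller's continuation value if the offer is rejected.
Round 3 (the buyer proposes): the seller gets 14 if talks fail, so the buyer offers 14 and keeps 106.
Round 2 (the seller proposes): the buyer can get 106 next round, worth 0.56 × 106 = 59.36 now, so the seller offers 59.36, keeping 60.64.
So by rejecting in round 1, the seller gets 60.64 next round, worth 0.44 × 60.64 = 26.6816 now.
Offer 21 < 26.6816, so the seller rejects.

Reject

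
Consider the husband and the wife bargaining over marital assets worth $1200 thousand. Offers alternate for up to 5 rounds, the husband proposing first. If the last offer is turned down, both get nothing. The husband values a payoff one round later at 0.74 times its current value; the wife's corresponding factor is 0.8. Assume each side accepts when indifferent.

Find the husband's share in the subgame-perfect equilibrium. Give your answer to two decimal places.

802.64

Round 5 (the husband proposes): rejection yields 0 for the wife; the husband offers 0 and keeps 1200.
Round 4 (the wife proposes): the husband can get 1200 next round, worth 0.74 × 1200 = 888 now, so the wife offers 888, keeping 312.
Round 3 (the husband proposes): the wife can get 312 next round, worth 0.8 × 312 = 249.6 now; the husband offers that and keeps 950.4.
Round 2 (the wife proposes): the husband can get 950.4 next round, worth 0.74 × 950.4 = 703.296 now. The wife offers 703.296 and keeps 1200 − 703.296 = 496.704.
Round 1 (the husband proposes): the wife can get 496.704 next round, worth 0.8 × 496.704 = 397.3632 now, so the husband offers 397.3632, keeping 802.6368.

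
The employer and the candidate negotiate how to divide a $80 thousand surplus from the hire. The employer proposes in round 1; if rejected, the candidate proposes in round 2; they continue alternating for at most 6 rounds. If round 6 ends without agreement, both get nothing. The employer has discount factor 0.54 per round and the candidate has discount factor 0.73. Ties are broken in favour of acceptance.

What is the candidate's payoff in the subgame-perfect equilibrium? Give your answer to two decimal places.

Round 6 (the candidate proposes): rejection yields 0 for the employer; the candidate offers 0 and keeps 80.
Round 5 (the employer proposes): the candidate can get 80 next round, worth 0.73 × 80 = 58.4 now. The employer offers 58.4 and keeps 80 − 58.4 = 21.6.
Round 4 (the candidate proposes): the employer can get 21.6 next round, worth 0.54 × 21.6 = 11.664 now; the candidate offers that and keeps 68.336.
Round 3 (the employer proposes): the candidate can get 68.336 next round, worth 0.73 × 68.336 = 49.88528 now; the employer offers that and keeps 30.11472.
Round 2 (the candidate proposes): the employer can get 30.11472 next round, worth 0.54 × 30.11472 = 16.2619488 now, so the candidate offers 16.2619488, keeping 63.7380512.
Round 1 (the employer proposes): the candidate can get 63.7380512 next round, worth 0.73 × 63.7380512 = 46.528777376 now. The employer offers 46.528777376 and keeps 80 − 46.528777376 = 33.471222624.

46.53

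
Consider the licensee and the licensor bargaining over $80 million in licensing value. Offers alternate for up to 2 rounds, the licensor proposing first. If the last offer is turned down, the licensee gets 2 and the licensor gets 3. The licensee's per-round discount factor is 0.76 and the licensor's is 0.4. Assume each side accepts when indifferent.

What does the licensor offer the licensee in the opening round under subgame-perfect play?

58.52

Round 2 (the licensee proposes): the licensor gets 3 if talks fail, so the licensee offers 3 and keeps 77.
Round 1 (the licensor proposes): the licensee can get 77 next round, worth 0.76 × 77 = 58.52 now; the licensor offers that and keeps 21.48.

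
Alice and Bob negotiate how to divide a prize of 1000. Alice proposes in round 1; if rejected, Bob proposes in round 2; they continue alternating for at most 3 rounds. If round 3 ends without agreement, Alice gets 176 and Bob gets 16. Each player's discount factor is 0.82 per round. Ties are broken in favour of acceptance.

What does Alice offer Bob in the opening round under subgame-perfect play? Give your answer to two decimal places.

Round 3 (Alice proposes): Bob gets 16 if talks fail, so Alice offers 16 and keeps 984.
Round 2 (Bob proposes): Alice can get 984 next round, worth 0.82 × 984 = 806.88 now; Bob offers that and keeps 193.12.
Round 1 (Alice proposes): Bob can get 193.12 next round, worth 0.82 × 193.12 = 158.3584 now, so Alice offers 158.3584, keeping 841.6416.

158.36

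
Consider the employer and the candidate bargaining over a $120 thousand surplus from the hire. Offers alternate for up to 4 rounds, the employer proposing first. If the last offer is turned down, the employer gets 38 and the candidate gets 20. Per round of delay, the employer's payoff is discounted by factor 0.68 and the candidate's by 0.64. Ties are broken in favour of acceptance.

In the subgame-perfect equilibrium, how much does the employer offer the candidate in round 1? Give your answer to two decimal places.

47.42

Round 4 (the candidate proposes): the employer gets 38 if talks fail, so the candidate offers 38 and keeps 82.
Round 3 (the employer proposes): the candidate can get 82 next round, worth 0.64 × 82 = 52.48 now; the employer offers that and keeps 67.52.
Round 2 (the candidate proposes): the employer can get 67.52 next round, worth 0.68 × 67.52 = 45.9136 now. The candidate offers 45.9136 and keeps 120 − 45.9136 = 74.0864.
Round 1 (the employer proposes): the candidate can get 74.0864 next round, worth 0.64 × 74.0864 = 47.415296 now, so the employer offers 47.415296, keeping 72.584704.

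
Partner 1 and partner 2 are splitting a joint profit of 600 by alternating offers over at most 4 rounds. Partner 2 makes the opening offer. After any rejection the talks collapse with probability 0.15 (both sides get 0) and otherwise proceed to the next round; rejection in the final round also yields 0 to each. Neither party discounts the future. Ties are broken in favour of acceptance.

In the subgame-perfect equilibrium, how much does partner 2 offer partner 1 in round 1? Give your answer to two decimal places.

444.98

By backward induction:
Round 4 (partner 1 proposes): partner 2 will accept anything ≥ 0, so partner 1 offers 0 and keeps 600.
Round 3 (partner 2 proposes): rejecting gives partner 1 an expected 0.85 × 600 = 510. Partner 2 offers 510 and keeps 600 − 510 = 90.
Round 2 (partner 1 proposes): rejecting gives partner 2 an expected 0.85 × 90 = 76.5, so partner 1 offers 76.5, keeping 523.5.
Round 1 (partner 2 proposes): rejecting gives partner 1 an expected 0.85 × 523.5 = 444.975; partner 2 offers that and keeps 155.025.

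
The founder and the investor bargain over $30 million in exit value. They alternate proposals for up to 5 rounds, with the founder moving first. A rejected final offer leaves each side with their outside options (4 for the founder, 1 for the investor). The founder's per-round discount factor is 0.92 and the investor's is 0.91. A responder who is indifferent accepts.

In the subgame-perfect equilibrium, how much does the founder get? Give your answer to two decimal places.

Round 5 (the founder proposes): the investor gets 1 if talks fail, so the founder offers 1 and keeps 29.
Round 4 (the investor proposes): the founder can get 29 next round, worth 0.92 × 29 = 26.68 now. The investor offers 26.68 and keeps 30 − 26.68 = 3.32.
Round 3 (the founder proposes): the investor can get 3.32 next round, worth 0.91 × 3.32 = 3.0212 now; the founder offers that and keeps 26.9788.
Round 2 (the investor proposes): the founder can get 26.9788 next round, worth 0.92 × 26.9788 = 24.820496 now, so the investor offers 24.820496, keeping 5.179504.
Round 1 (the founder proposes): the investor can get 5.179504 next round, worth 0.91 × 5.179504 = 4.71334864 now; the founder offers that and keeps 25.28665136.

25.29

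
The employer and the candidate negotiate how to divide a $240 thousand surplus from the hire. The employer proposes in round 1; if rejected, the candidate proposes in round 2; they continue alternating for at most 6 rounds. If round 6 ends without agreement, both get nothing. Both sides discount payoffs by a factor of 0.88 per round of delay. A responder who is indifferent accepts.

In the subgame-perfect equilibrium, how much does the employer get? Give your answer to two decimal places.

68.37

Solve by backward induction from round 6.
Round 6 (the candidate proposes): the employer will accept anything ≥ 0, so the candidate offers 0 and keeps 240.
Round 5 (the employer proposes): the candidate can get 240 next round, worth 0.88 × 240 = 211.2 now, so the employer offers 211.2, keeping 28.8.
Round 4 (the candidate proposes): the employer can get 28.8 next round, worth 0.88 × 28.8 = 25.344 now. The candidate offers 25.344 and keeps 240 − 25.344 = 214.656.
Round 3 (the employer proposes): the candidate can get 214.656 next round, worth 0.88 × 214.656 = 188.89728 now; the employer offers that and keeps 51.10272.
Round 2 (the candidate proposes): the employer can get 51.10272 next round, worth 0.88 × 51.10272 = 44.9703936 now. The candidate offers 44.9703936 and keeps 240 − 44.9703936 = 195.0296064.
Round 1 (the employer proposes): the candidate can get 195.0296064 next round, worth 0.88 × 195.0296064 = 171.626053632 now, so the employer offers 171.626053632, keeping 68.373946368.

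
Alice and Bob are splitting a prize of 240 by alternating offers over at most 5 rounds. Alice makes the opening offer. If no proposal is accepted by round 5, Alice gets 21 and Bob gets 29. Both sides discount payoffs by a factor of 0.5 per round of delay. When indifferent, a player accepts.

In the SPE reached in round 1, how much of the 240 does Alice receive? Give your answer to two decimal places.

Round 5 (Alice proposes): Bob gets 29 if talks fail, so Alice offers 29 and keeps 211.
Round 4 (Bob proposes): Alice can get 211 next round, worth 0.5 × 211 = 105.5 now. Bob offers 105.5 and keeps 240 − 105.5 = 134.5.
Round 3 (Alice proposes): Bob can get 134.5 next round, worth 0.5 × 134.5 = 67.25 now, so Alice offers 67.25, keeping 172.75.
Round 2 (Bob proposes): Alice can get 172.75 next round, worth 0.5 × 172.75 = 86.375 now, so Bob offers 86.375, keeping 153.625.
Round 1 (Alice proposes): Bob can get 153.625 next round, worth 0.5 × 153.625 = 76.8125 now; Alice offers that and keeps 163.1875.

163.19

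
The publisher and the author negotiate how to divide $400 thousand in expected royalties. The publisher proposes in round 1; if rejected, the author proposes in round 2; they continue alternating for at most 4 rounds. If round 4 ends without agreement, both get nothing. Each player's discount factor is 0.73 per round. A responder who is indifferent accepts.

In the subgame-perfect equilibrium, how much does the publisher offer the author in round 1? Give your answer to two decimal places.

Work backward from the last round.
Round 4 (the author proposes): rejection yields 0 for the publisher; the author offers 0 and keeps 400.
Round 3 (the publisher proposes): the author can get 400 next round, worth 0.73 × 400 = 292 now; the publisher offers that and keeps 108.
Round 2 (the author proposes): the publisher can get 108 next round, worth 0.73 × 108 = 78.84 now, so the author offers 78.84, keeping 321.16.
Round 1 (the publisher proposes): the author can get 321.16 next round, worth 0.73 × 321.16 = 234.4468 now, so the publisher offers 234.4468, keeping 165.5532.

234.45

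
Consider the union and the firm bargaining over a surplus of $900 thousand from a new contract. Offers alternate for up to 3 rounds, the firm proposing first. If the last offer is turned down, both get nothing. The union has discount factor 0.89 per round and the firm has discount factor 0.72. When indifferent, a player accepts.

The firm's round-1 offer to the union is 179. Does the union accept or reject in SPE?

Reject

Work out the union's continuation value if the offer is rejected.
Round 3 (the firm proposes): the union will accept anything ≥ 0, so the firm offers 0 and keeps 900.
Round 2 (the union proposes): the firm can get 900 next round, worth 0.72 × 900 = 648 now. The union offers 648 and keeps 900 − 648 = 252.
So by rejecting in round 1, the union gets 252 next round, worth 0.89 × 252 = 224.28 now.
Offer 179 < 224.28, so the union rejects.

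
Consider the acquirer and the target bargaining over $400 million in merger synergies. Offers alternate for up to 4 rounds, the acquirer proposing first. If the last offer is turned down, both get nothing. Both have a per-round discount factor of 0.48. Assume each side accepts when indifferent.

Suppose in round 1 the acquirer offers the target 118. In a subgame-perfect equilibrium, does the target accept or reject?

Reject

Round 4 (the target proposes): rejection yields 0 for the acquirer; the target offers 0 and keeps 400.
Round 3 (the acquirer proposes): the target can get 400 next round, worth 0.48 × 400 = 192 now; the acquirer offers that and keeps 208.
Round 2 (the target proposes): the acquirer can get 208 next round, worth 0.48 × 208 = 99.84 now, so the target offers 99.84, keeping 300.16.
So by rejecting in round 1, the target gets 300.16 next round, worth 0.48 × 300.16 = 144.0768 now.
Offer 118 < 144.0768, so the target rejects.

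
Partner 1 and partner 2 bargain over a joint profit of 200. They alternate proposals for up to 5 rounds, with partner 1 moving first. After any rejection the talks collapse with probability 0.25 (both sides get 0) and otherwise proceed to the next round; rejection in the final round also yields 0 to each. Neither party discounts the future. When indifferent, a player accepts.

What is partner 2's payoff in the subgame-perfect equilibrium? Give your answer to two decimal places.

Round 5 (partner 1 proposes): rejection yields 0 for partner 2; partner 1 offers 0 and keeps 200.
Round 4 (partner 2 proposes): rejecting gives partner 1 an expected 0.75 × 200 = 150. Partner 2 offers 150 and keeps 200 − 150 = 50.
Round 3 (partner 1 proposes): rejecting gives partner 2 an expected 0.75 × 50 = 37.5. Partner 1 offers 37.5 and keeps 200 − 37.5 = 162.5.
Round 2 (partner 2 proposes): rejecting gives partner 1 an expected 0.75 × 162.5 = 121.875. Partner 2 offers 121.875 and keeps 200 − 121.875 = 78.125.
Round 1 (partner 1 proposes): rejecting gives partner 2 an expected 0.75 × 78.125 = 58.59375. Partner 1 offers 58.59375 and keeps 200 − 58.59375 = 141.40625.

58.59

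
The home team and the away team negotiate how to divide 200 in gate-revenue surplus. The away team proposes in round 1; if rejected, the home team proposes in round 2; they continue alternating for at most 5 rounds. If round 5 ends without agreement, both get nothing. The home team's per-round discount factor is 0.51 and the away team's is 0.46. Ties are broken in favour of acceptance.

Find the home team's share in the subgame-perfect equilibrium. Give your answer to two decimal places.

Round 5 (the away team proposes): rejection yields 0 for the home team; the away team offers 0 and keeps 200.
Round 4 (the home team proposes): the away team can get 200 next round, worth 0.46 × 200 = 92 now, so the home team offers 92, keeping 108.
Round 3 (the away team proposes): the home team can get 108 next round, worth 0.51 × 108 = 55.08 now; the away team offers that and keeps 144.92.
Round 2 (the home team proposes): the away team can get 144.92 next round, worth 0.46 × 144.92 = 66.6632 now, so the home team offers 66.6632, keeping 133.3368.
Round 1 (the away team proposes): the home team can get 133.3368 next round, worth 0.51 × 133.3368 = 68.001768 now; the away team offers that and keeps 131.998232.

68.00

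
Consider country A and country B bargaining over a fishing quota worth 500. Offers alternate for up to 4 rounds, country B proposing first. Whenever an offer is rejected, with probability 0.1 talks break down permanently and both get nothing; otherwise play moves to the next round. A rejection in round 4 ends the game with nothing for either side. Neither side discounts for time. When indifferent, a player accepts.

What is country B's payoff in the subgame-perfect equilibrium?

90.5

By backward induction:
Round 4 (country A proposes): rejection yields 0 for country B; country A offers 0 and keeps 500.
Round 3 (country B proposes): rejecting gives country A an expected 0.9 × 500 = 450. Country B offers 450 and keeps 500 − 450 = 50.
Round 2 (country A proposes): rejecting gives country B an expected 0.9 × 50 = 45, so country A offers 45, keeping 455.
Round 1 (country B proposes): rejecting gives country A an expected 0.9 × 455 = 409.5; country B offers that and keeps 90.5.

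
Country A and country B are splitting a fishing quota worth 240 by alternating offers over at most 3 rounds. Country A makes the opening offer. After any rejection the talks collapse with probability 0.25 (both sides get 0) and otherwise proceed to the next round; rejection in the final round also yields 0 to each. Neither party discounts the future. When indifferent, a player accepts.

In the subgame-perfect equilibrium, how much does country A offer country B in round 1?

Round 3 (country A proposes): rejection yields 0 for country B; country A offers 0 and keeps 240.
Round 2 (country B proposes): rejecting gives country A an expected 0.75 × 240 = 180. Country B offers 180 and keeps 240 − 180 = 60.
Round 1 (country A proposes): rejecting gives country B an expected 0.75 × 60 = 45; country A offers that and keeps 195.

45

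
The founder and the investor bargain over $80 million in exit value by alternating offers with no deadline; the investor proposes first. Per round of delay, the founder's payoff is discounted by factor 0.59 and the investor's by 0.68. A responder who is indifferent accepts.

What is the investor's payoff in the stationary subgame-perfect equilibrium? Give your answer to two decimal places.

54.78

In a stationary SPE each proposer offers the other exactly their discounted continuation value.
If the investor keeps x when proposing and the founder keeps y when proposing, then x = 80 − 0.59y and y = 80 − 0.68x.
Solving: x = 80(1 − 0.59) / (1 − 0.68·0.59) = 32.8 / 0.5988 ≈ 54.7762.
The founder gets 80 − 54.7762 ≈ 25.2238.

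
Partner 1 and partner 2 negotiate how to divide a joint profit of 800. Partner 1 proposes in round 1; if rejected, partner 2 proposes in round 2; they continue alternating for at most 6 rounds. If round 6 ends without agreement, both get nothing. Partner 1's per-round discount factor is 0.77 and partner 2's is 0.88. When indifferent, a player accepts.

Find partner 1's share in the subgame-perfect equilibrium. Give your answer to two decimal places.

Work backward from the last round.
Round 6 (partner 2 proposes): rejection yields 0 for partner 1; partner 2 offers 0 and keeps 800.
Round 5 (partner 1 proposes): partner 2 can get 800 next round, worth 0.88 × 800 = 704 now, so partner 1 offers 704, keeping 96.
Round 4 (partner 2 proposes): partner 1 can get 96 next round, worth 0.77 × 96 = 73.92 now, so partner 2 offers 73.92, keeping 726.08.
Round 3 (partner 1 proposes): partner 2 can get 726.08 next round, worth 0.88 × 726.08 = 638.9504 now. Partner 1 offers 638.9504 and keeps 800 − 638.9504 = 161.0496.
Round 2 (partner 2 proposes): partner 1 can get 161.0496 next round, worth 0.77 × 161.0496 = 124.008192 now, so partner 2 offers 124.008192, keeping 675.991808.
Round 1 (partner 1 proposes): partner 2 can get 675.991808 next round, worth 0.88 × 675.991808 = 594.87279104 now, so partner 1 offers 594.87279104, keeping 205.12720896.

205.13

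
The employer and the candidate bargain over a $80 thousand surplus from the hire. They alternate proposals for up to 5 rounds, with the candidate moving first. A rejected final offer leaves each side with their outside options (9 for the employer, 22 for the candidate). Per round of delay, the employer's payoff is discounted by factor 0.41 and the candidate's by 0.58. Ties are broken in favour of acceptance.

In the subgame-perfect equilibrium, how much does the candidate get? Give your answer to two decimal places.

By backward induction:
Round 5 (the candidate proposes): the employer gets 9 if talks fail, so the candidate offers 9 and keeps 71.
Round 4 (the employer proposes): the candidate can get 71 next round, worth 0.58 × 71 = 41.18 now; the employer offers that and keeps 38.82.
Round 3 (the candidate proposes): the employer can get 38.82 next round, worth 0.41 × 38.82 = 15.9162 now. The candidate offers 15.9162 and keeps 80 − 15.9162 = 64.0838.
Round 2 (the employer proposes): the candidate can get 64.0838 next round, worth 0.58 × 64.0838 = 37.168604 now. The employer offers 37.168604 and keeps 80 − 37.168604 = 42.831396.
Round 1 (the candidate proposes): the employer can get 42.831396 next round, worth 0.41 × 42.831396 = 17.56087236 now. The candidate offers 17.56087236 and keeps 80 − 17.56087236 = 62.43912764.

62.44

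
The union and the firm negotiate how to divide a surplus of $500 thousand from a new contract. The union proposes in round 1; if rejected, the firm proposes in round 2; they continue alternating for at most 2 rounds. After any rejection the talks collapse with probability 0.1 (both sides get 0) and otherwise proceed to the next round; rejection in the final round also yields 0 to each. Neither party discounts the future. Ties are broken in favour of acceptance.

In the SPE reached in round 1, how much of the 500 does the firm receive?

450

Round 2 (the firm proposes): rejection yields 0 for the union; the firm offers 0 and keeps 500.
Round 1 (the union proposes): rejecting gives the firm an expected 0.9 × 500 = 450. The union offers 450 and keeps 500 − 450 = 50.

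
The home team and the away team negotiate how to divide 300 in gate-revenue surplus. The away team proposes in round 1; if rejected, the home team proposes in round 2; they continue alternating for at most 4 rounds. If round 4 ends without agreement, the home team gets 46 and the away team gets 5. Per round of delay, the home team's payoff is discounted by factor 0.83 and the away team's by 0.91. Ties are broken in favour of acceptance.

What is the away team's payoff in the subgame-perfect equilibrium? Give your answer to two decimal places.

Solve by backward induction from round 4.
Round 4 (the home team proposes): the away team gets 5 if talks fail, so the home team offers 5 and keeps 295.
Round 3 (the away team proposes): the home team can get 295 next round, worth 0.83 × 295 = 244.85 now. The away team offers 244.85 and keeps 300 − 244.85 = 55.15.
Round 2 (the home team proposes): the away team can get 55.15 next round, worth 0.91 × 55.15 = 50.1865 now. The home team offers 50.1865 and keeps 300 − 50.1865 = 249.8135.
Round 1 (the away team proposes): the home team can get 249.8135 next round, worth 0.83 × 249.8135 = 207.345205 now; the away team offers that and keeps 92.654795.

92.65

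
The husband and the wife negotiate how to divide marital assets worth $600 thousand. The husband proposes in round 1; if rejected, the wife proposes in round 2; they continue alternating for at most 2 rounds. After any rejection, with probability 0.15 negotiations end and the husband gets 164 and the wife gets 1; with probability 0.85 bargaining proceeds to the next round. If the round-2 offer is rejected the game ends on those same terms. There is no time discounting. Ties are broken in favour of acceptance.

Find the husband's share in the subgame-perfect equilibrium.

229.25

Round 2 (the wife proposes): the husband gets 164 if talks fail, so the wife offers 164 and keeps 436.
Round 1 (the husband proposes): rejecting gives the wife an expected 0.85 × 436 + 0.15 × 1 = 370.75, so the husband offers 370.75, keeping 229.25.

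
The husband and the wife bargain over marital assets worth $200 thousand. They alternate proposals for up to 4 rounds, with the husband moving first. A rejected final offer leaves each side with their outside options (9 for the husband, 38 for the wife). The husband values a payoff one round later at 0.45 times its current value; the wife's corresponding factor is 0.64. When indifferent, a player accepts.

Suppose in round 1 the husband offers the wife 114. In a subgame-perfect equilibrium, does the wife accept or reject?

Accept

Round 4 (the wife proposes): the husband gets 9 if talks fail, so the wife offers 9 and keeps 191.
Round 3 (the husband proposes): the wife can get 191 next round, worth 0.64 × 191 = 122.24 now, so the husband offers 122.24, keeping 77.76.
Round 2 (the wife proposes): the husband can get 77.76 next round, worth 0.45 × 77.76 = 34.992 now; the wife offers that and keeps 165.008.
So by rejecting in round 1, the wife gets 165.008 next round, worth 0.64 × 165.008 = 105.60512 now.
Offer 114 ≥ 105.60512, so the wife accepts.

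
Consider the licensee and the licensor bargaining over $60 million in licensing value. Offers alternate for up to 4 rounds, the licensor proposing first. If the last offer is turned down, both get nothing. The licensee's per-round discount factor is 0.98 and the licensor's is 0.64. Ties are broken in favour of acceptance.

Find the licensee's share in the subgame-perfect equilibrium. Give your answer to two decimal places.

58.05

Work backward from the last round.
Round 4 (the licensee proposes): rejection yields 0 for the licensor; the licensee offers 0 and keeps 60.
Round 3 (the licensor proposes): the licensee can get 60 next round, worth 0.98 × 60 = 58.8 now; the licensor offers that and keeps 1.2.
Round 2 (the licensee proposes): the licensor can get 1.2 next round, worth 0.64 × 1.2 = 0.768 now. The licensee offers 0.768 and keeps 60 − 0.768 = 59.232.
Round 1 (the licensor proposes): the licensee can get 59.232 next round, worth 0.98 × 59.232 = 58.04736 now. The licensor offers 58.04736 and keeps 60 − 58.04736 = 1.95264.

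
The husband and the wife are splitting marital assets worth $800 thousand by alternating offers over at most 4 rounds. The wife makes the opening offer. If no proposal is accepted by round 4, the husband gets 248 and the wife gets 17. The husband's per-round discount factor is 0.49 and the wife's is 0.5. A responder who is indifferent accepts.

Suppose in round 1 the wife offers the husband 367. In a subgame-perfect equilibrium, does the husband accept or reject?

Round 4 (the husband proposes): the wife gets 17 if talks fail, so the husband offers 17 and keeps 783.
Round 3 (the wife proposes): the husband can get 783 next round, worth 0.49 × 783 = 383.67 now. The wife offers 383.67 and keeps 800 − 383.67 = 416.33.
Round 2 (the husband proposes): the wife can get 416.33 next round, worth 0.5 × 416.33 = 208.165 now, so the husband offers 208.165, keeping 591.835.
So by rejecting in round 1, the husband gets 591.835 next round, worth 0.49 × 591.835 = 289.99915 now.
Offer 367 ≥ 289.99915, so the husband accepts.

Accept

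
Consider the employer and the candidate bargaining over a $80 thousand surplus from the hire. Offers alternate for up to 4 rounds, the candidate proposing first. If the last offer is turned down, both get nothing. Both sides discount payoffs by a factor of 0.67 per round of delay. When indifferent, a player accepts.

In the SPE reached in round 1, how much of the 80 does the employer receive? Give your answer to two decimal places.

Solve by backward induction from round 4.
Round 4 (the employer proposes): rejection yields 0 for the candidate; the employer offers 0 and keeps 80.
Round 3 (the candidate proposes): the employer can get 80 next round, worth 0.67 × 80 = 53.6 now, so the candidate offers 53.6, keeping 26.4.
Round 2 (the employer proposes): the candidate can get 26.4 next round, worth 0.67 × 26.4 = 17.688 now, so the employer offers 17.688, keeping 62.312.
Round 1 (the candidate proposes): the employer can get 62.312 next round, worth 0.67 × 62.312 = 41.74904 now, so the candidate offers 41.74904, keeping 38.25096.

41.75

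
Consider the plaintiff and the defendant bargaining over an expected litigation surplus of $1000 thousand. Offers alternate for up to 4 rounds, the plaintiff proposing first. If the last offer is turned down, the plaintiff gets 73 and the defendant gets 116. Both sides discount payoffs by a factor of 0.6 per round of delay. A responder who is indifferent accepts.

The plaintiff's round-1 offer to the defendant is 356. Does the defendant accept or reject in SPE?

Work out the defendant's continuation value if the offer is rejected.
Round 4 (the defendant proposes): the plaintiff gets 73 if talks fail, so the defendant offers 73 and keeps 927.
Round 3 (the plaintiff proposes): the defendant can get 927 next round, worth 0.6 × 927 = 556.2 now, so the plaintiff offers 556.2, keeping 443.8.
Round 2 (the defendant proposes): the plaintiff can get 443.8 next round, worth 0.6 × 443.8 = 266.28 now. The defendant offers 266.28 and keeps 1000 − 266.28 = 733.72.
So by rejecting in round 1, the defendant gets 733.72 next round, worth 0.6 × 733.72 = 440.232 now.
Offer 356 < 440.232, so the defendant rejects.

Reject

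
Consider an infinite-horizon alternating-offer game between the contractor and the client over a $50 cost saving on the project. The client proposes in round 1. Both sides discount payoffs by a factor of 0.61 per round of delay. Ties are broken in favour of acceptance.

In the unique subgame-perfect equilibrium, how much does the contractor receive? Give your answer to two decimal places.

18.94

When the client proposes, the contractor accepts any offer worth at least 0.61 times what the contractor would get by proposing next round; and vice versa.
This gives x = 50 − 0.61y and y = 50 − 0.61x, where x and y are each side's share when it proposes.
Hence (1 − 0.61·0.61)x = 50(1 − 0.61), i.e. 0.6279·x = 19.5.
x ≈ 31.0559; the contractor's share is 50 − x ≈ 18.9441.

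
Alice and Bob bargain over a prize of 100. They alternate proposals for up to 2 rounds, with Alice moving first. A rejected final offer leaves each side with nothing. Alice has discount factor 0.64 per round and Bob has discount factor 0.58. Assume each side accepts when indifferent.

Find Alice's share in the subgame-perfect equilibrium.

Solve by backward induction from round 2.
Round 2 (Bob proposes): rejection yields 0 for Alice; Bob offers 0 and keeps 100.
Round 1 (Alice proposes): Bob can get 100 next round, worth 0.58 × 100 = 58 now. Alice offers 58 and keeps 100 − 58 = 42.

42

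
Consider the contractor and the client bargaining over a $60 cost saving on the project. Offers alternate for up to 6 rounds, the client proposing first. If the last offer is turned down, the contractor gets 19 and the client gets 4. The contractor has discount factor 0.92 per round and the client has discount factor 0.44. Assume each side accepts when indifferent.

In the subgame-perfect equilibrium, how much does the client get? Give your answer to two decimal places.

8.13

Solve by backward induction from round 6.
Round 6 (the contractor proposes): the client gets 4 if talks fail, so the contractor offers 4 and keeps 56.
Round 5 (the client proposes): the contractor can get 56 next round, worth 0.92 × 56 = 51.52 now; the client offers that and keeps 8.48.
Round 4 (the contractor proposes): the client can get 8.48 next round, worth 0.44 × 8.48 = 3.7312 now; the contractor offers that and keeps 56.2688.
Round 3 (the client proposes): the contractor can get 56.2688 next round, worth 0.92 × 56.2688 = 51.767296 now, so the client offers 51.767296, keeping 8.232704.
Round 2 (the contractor proposes): the client can get 8.232704 next round, worth 0.44 × 8.232704 = 3.62238976 now. The contractor offers 3.62238976 and keeps 60 − 3.62238976 = 56.37761024.
Round 1 (the client proposes): the contractor can get 56.37761024 next round, worth 0.92 × 56.37761024 = 51.8674014208 now; the client offers that and keeps 8.1325985792.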